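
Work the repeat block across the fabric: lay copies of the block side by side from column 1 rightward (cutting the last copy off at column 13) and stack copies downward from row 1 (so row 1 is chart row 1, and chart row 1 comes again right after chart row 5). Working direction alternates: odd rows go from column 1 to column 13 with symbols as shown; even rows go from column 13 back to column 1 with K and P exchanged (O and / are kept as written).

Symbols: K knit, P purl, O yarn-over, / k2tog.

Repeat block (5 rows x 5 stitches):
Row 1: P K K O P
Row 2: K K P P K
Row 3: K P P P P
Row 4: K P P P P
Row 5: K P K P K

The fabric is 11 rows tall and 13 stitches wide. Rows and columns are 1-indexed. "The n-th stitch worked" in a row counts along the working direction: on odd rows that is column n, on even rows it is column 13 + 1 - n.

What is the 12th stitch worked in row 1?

Row 1: (1-1) mod 5 = 0, so use chart row 1. Odd row -> RS.
Chart row 1 tiled across columns 1-13: P K K O P P K K O P P K K
Right side: take the tiled row as-is (worked left to right from column 1).
Counting 12 along the worked row gives K.

Stitch:
K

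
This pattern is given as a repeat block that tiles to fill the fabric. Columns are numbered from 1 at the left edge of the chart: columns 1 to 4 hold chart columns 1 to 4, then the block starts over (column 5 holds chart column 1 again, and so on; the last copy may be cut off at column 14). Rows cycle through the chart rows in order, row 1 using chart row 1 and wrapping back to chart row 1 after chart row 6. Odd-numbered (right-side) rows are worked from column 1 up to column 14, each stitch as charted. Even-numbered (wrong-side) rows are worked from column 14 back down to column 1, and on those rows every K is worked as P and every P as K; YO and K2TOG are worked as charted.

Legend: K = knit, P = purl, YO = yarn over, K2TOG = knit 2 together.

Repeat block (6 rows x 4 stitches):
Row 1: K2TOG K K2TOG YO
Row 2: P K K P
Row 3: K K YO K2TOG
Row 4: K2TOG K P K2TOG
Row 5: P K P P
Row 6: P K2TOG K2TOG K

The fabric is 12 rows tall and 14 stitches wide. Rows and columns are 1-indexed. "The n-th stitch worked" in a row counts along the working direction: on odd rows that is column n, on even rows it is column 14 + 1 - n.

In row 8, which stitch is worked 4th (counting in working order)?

Stitch:
P

Derivation:
For row 8: chart row = ((8-1) mod 6) + 1 = 2; this is a WS (even) row.
Chart row 2 tiled across columns 1-14: P K K P P K K P P K K P P K
WS: work from column 14 back to column 1 (reverse the tiled row), swapping K<->P (YO and K2TOG unchanged).
Row 8 as worked: P K K P P K K P P K K P P K
Counting 4 along the worked row gives P.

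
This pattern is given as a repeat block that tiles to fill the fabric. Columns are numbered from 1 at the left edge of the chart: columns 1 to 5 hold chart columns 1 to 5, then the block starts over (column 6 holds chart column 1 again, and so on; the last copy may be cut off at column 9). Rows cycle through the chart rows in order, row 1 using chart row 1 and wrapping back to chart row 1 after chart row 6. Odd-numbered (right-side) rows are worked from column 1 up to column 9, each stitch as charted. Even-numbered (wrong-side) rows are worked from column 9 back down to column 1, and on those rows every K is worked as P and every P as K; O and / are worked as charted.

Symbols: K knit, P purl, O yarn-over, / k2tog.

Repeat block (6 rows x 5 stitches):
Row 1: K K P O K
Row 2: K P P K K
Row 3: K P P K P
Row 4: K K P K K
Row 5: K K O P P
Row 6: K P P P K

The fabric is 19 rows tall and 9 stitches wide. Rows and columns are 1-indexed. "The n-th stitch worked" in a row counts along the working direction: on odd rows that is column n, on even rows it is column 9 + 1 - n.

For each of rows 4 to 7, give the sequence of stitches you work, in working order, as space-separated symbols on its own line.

Row 4: chart row 4, WS - tiled (columns 1-9): K K P K K K K P K; work from column 9 back to 1 with K<->P swapped.
Row 5: chart row 5, RS - tile across columns 1-9 and work as-is.
Row 6: chart row 6, WS - tiled (columns 1-9): K P P P K K P P P; work from column 9 back to 1 with K<->P swapped.
Row 7: chart row 1, RS - tile across columns 1-9 and work as-is.

== ROWS AS WORKED ==
P K P P P P K P P
K K O P P K K O P
K K K P P K K K P
K K P O K K K P O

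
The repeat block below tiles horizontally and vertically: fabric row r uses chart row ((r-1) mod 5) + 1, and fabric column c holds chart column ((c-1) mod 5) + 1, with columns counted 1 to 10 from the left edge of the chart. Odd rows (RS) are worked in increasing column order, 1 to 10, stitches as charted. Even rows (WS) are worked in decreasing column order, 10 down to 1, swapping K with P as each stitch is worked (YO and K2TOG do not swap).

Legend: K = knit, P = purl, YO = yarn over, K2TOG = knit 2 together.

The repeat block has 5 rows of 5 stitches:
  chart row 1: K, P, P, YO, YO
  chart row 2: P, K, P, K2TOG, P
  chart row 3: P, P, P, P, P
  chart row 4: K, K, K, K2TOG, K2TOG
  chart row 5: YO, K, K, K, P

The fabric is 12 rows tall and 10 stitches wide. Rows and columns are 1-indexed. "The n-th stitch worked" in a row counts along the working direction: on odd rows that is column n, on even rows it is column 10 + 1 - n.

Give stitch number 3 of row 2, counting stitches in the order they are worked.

== STITCH ==
K

Derivation:
Row 2 uses chart row ((2-1) mod 5)+1 = 2. Row 2 is even, so WS.
Chart row 2 tiled across columns 1-10: P K P K2TOG P P K P K2TOG P
WS row: flip the tiled sequence (start at column 10) and apply K<->P; YO and K2TOG stay.
Row 2 as worked: K K2TOG K P K K K2TOG K P K
Stitch 3 in working order -> K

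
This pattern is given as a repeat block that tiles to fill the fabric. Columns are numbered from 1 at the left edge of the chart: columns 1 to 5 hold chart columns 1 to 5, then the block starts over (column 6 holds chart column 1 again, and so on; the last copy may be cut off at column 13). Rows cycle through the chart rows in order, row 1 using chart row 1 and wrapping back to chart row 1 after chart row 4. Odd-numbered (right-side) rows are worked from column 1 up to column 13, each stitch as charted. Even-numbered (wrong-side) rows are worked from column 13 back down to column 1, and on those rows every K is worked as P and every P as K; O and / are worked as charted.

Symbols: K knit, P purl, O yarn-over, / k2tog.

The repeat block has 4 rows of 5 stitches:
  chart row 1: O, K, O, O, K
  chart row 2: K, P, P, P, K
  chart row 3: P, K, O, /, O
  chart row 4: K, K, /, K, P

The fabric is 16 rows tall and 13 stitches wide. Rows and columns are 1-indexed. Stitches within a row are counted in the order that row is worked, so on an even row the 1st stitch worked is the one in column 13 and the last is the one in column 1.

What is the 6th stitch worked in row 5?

== STITCH ==
O

Derivation:
Row 5: (5-1) mod 4 = 0, so use chart row 1. Odd row -> RS.
Chart row 1 tiled across columns 1-13: O K O O K O K O O K O K O
Right side: take the tiled row as-is (worked left to right from column 1).
Counting 6 along the worked row gives O.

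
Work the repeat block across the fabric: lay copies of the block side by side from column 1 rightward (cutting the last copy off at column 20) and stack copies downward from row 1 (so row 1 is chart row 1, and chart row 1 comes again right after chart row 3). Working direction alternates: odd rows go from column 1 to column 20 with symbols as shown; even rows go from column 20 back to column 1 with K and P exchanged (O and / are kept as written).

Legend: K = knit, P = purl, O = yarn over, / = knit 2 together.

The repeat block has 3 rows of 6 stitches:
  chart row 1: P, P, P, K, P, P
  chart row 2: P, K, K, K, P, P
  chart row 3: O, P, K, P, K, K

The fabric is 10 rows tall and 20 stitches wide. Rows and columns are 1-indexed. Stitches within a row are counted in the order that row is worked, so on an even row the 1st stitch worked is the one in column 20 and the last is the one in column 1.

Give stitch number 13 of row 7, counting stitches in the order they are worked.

Row 7 uses chart row ((7-1) mod 3)+1 = 1. Row 7 is odd, so RS.
Chart row 1 tiled across columns 1-20: P P P K P P P P P K P P P P P K P P P P
RS row: no reversal, no swap; stitch n worked = column n.
Stitch 13 in working order -> P

== STITCH ==
P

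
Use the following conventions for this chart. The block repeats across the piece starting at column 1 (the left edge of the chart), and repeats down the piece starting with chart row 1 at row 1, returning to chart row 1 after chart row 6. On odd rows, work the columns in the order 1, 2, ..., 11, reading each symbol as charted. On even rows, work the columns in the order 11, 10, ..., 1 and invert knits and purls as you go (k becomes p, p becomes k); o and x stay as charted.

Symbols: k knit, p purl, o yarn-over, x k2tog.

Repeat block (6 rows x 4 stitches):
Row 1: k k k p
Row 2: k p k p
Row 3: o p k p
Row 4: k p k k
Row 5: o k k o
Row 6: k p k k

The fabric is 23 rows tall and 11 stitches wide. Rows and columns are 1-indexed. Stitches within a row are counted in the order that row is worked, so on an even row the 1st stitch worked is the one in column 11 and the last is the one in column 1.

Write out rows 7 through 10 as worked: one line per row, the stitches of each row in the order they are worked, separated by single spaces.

Row 7: chart row 1, RS - tile across columns 1-11 and work as-is.
Row 8: chart row 2, WS - tiled (columns 1-11): k p k p k p k p k p k; work from column 11 back to 1 with k<->p swapped.
Row 9: chart row 3, RS - tile across columns 1-11 and work as-is.
Row 10: chart row 4, WS - tiled (columns 1-11): k p k k k p k k k p k; work from column 11 back to 1 with k<->p swapped.

Rows as worked:
k k k p k k k p k k k
p k p k p k p k p k p
o p k p o p k p o p k
p k p p p k p p p k p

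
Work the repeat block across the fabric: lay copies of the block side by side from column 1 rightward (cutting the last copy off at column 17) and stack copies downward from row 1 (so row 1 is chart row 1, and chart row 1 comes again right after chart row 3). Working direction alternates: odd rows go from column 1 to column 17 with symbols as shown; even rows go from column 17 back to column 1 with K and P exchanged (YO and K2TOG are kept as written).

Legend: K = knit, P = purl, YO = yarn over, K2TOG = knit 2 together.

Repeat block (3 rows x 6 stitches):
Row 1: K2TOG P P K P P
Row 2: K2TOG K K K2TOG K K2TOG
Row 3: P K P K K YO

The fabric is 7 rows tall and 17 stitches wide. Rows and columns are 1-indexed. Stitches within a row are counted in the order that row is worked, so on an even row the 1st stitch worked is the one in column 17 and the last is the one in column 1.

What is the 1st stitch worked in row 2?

Row 2 uses chart row ((2-1) mod 3)+1 = 2. Row 2 is even, so WS.
Chart row 2 tiled across columns 1-17: K2TOG K K K2TOG K K2TOG K2TOG K K K2TOG K K2TOG K2TOG K K K2TOG K
WS row: flip the tiled sequence (start at column 17) and apply K<->P; YO and K2TOG stay.
Row 2 as worked: P K2TOG P P K2TOG K2TOG P K2TOG P P K2TOG K2TOG P K2TOG P P K2TOG
Stitch 1 in working order -> P

Result:
P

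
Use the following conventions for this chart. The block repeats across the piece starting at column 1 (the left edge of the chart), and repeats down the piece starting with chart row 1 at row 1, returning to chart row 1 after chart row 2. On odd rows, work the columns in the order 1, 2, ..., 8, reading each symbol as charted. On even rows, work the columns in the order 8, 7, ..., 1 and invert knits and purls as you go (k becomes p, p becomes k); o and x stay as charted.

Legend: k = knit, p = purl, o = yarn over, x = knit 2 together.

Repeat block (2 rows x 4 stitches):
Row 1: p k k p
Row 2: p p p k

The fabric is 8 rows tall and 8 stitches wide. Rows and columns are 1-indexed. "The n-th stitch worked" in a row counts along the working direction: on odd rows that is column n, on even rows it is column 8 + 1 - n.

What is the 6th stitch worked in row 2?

Row 2: (2-1) mod 2 = 1, so use chart row 2. Even row -> WS.
Chart row 2 tiled across columns 1-8: p p p k p p p k
Wrong side: read the tiled row from column 8 down to 1 and exchange k with p (leave o, x).
Row 2 as worked: p k k k p k k k
Stitch 6 in working order -> k

Stitch:
k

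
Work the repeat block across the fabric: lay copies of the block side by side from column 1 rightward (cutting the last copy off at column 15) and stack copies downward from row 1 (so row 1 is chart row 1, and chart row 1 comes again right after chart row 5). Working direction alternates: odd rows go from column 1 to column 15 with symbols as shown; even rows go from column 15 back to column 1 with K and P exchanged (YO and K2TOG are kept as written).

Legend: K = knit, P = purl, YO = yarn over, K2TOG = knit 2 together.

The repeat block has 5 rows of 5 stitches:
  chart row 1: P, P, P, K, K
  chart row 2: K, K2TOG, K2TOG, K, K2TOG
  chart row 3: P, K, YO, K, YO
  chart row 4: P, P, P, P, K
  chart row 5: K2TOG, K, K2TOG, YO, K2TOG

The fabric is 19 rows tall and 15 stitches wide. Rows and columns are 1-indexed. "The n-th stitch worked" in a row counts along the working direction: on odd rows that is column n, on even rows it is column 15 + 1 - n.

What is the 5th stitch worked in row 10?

For row 10: chart row = ((10-1) mod 5) + 1 = 5; this is a WS (even) row.
Chart row 5 tiled across columns 1-15: K2TOG K K2TOG YO K2TOG K2TOG K K2TOG YO K2TOG K2TOG K K2TOG YO K2TOG
Wrong side: read the tiled row from column 15 down to 1 and exchange K with P (leave YO, K2TOG).
Row 10 as worked: K2TOG YO K2TOG P K2TOG K2TOG YO K2TOG P K2TOG K2TOG YO K2TOG P K2TOG
Stitch 5 in working order -> K2TOG

== STITCH ==
K2TOG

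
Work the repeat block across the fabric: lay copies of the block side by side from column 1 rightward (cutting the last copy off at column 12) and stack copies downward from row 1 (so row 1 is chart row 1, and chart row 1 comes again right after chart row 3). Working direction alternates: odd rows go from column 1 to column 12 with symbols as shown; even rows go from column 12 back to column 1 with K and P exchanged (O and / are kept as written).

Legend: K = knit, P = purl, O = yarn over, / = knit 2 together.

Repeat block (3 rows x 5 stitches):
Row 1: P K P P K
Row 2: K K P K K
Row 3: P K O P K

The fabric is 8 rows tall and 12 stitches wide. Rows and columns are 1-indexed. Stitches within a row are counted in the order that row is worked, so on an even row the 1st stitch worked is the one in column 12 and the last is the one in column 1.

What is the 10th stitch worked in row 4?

Stitch:
K

Derivation:
For row 4: chart row = ((4-1) mod 3) + 1 = 1; this is a WS (even) row.
Chart row 1 tiled across columns 1-12: P K P P K P K P P K P K
Wrong side: read the tiled row from column 12 down to 1 and exchange K with P (leave O, /).
Row 4 as worked: P K P K K P K P K K P K
Counting 10 along the worked row gives K.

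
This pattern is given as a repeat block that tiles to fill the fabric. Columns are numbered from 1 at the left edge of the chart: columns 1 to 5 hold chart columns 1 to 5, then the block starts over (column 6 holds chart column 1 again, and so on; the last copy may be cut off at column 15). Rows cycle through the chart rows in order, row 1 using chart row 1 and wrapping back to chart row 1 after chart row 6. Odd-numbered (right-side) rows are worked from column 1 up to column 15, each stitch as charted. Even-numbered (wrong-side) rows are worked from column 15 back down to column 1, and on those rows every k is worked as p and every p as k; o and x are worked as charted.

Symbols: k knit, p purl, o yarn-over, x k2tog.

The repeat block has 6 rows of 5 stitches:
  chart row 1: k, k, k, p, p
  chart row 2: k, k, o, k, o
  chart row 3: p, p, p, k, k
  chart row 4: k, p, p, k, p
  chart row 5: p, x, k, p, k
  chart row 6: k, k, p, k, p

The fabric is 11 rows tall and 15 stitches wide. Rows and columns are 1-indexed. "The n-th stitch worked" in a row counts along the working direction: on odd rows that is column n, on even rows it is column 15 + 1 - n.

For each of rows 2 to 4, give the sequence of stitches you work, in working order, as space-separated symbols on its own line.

Row 2: chart row 2, WS - tiled (columns 1-15): k k o k o k k o k o k k o k o; work from column 15 back to 1 with k<->p swapped.
Row 3: chart row 3, RS - tile across columns 1-15 and work as-is.
Row 4: chart row 4, WS - tiled (columns 1-15): k p p k p k p p k p k p p k p; work from column 15 back to 1 with k<->p swapped.

Result:
o p o p p o p o p p o p o p p
p p p k k p p p k k p p p k k
k p k k p k p k k p k p k k p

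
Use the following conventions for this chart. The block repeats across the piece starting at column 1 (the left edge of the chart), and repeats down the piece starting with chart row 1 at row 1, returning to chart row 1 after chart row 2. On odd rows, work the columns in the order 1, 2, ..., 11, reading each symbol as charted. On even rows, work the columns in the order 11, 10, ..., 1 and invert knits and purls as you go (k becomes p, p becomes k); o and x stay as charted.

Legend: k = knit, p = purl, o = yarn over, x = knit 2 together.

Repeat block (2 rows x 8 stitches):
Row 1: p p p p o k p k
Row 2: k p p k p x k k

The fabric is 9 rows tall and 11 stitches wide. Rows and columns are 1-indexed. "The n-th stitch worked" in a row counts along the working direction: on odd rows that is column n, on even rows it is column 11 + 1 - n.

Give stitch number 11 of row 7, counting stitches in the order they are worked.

Result:
p

Derivation:
Row 7: (7-1) mod 2 = 0, so use chart row 1. Odd row -> RS.
Chart row 1 tiled across columns 1-11: p p p p o k p k p p p
RS row: no reversal, no swap; stitch n worked = column n.
Stitch 11 in working order -> p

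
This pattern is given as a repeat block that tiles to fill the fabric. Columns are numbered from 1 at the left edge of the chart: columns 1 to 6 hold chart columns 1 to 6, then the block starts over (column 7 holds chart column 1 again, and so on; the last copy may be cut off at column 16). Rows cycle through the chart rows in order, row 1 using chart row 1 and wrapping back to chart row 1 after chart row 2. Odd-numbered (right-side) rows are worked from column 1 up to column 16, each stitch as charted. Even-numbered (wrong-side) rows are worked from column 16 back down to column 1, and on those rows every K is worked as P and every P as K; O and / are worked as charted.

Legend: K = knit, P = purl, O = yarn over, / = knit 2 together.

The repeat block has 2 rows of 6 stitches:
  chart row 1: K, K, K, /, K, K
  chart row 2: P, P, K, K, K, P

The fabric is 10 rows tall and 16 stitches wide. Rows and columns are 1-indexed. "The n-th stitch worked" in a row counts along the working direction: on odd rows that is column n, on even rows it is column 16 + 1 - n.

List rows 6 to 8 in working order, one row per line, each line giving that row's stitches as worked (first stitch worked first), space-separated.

Rows as worked:
P P K K K P P P K K K P P P K K
K K K / K K K K K / K K K K K /
P P K K K P P P K K K P P P K K

Derivation:
Row 6: chart row 2, WS - tiled (columns 1-16): P P K K K P P P K K K P P P K K; work from column 16 back to 1 with K<->P swapped.
Row 7: chart row 1, RS - tile across columns 1-16 and work as-is.
Row 8: chart row 2, WS - tiled (columns 1-16): P P K K K P P P K K K P P P K K; work from column 16 back to 1 with K<->P swapped.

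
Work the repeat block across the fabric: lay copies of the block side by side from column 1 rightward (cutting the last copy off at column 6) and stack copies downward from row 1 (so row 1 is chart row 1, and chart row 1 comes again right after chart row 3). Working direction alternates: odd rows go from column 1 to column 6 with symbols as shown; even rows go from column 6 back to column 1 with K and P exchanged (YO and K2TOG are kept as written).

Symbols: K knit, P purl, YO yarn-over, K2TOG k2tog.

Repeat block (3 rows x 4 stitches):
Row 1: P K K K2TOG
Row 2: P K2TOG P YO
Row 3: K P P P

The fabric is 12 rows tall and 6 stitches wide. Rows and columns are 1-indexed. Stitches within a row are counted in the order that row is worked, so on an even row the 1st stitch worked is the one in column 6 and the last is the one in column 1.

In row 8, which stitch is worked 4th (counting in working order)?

For row 8: chart row = ((8-1) mod 3) + 1 = 2; this is a WS (even) row.
Chart row 2 tiled across columns 1-6: P K2TOG P YO P K2TOG
WS row: flip the tiled sequence (start at column 6) and apply K<->P; YO and K2TOG stay.
Row 8 as worked: K2TOG K YO K K2TOG K
Counting 4 along the worked row gives K.

Stitch:
K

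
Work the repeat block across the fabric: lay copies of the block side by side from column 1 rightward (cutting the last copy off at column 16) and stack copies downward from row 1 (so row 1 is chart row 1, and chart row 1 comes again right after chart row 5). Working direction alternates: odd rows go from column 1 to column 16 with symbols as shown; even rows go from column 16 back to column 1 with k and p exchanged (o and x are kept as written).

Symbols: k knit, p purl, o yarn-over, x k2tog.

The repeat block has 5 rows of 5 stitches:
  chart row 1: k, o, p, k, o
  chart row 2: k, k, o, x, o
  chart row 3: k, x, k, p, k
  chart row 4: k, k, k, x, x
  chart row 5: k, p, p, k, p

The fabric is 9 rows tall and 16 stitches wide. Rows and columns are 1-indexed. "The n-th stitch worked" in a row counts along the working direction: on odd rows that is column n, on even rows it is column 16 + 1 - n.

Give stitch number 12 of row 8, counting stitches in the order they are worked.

Stitch:
p

Derivation:
For row 8: chart row = ((8-1) mod 5) + 1 = 3; this is a WS (even) row.
Chart row 3 tiled across columns 1-16: k x k p k k x k p k k x k p k k
WS: work from column 16 back to column 1 (reverse the tiled row), swapping k<->p (o and x unchanged).
Row 8 as worked: p p k p x p p k p x p p k p x p
The 12th stitch worked is p.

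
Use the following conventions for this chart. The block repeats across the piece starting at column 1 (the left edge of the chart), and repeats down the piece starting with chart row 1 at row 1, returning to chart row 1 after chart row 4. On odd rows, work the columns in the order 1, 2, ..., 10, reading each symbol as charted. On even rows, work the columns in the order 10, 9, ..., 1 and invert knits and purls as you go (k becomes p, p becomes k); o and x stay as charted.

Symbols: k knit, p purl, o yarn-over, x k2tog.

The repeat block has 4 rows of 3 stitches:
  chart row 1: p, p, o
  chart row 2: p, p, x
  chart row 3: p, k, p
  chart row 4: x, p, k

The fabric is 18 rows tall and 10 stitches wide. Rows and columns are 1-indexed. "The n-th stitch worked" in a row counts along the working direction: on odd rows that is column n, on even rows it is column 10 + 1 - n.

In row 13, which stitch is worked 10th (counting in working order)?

Stitch:
p

Derivation:
For row 13: chart row = ((13-1) mod 4) + 1 = 1; this is a RS (odd) row.
Chart row 1 tiled across columns 1-10: p p o p p o p p o p
RS: work column 1 to column 10, symbols as charted — the tiled row is the row as worked.
Stitch 10 in working order -> p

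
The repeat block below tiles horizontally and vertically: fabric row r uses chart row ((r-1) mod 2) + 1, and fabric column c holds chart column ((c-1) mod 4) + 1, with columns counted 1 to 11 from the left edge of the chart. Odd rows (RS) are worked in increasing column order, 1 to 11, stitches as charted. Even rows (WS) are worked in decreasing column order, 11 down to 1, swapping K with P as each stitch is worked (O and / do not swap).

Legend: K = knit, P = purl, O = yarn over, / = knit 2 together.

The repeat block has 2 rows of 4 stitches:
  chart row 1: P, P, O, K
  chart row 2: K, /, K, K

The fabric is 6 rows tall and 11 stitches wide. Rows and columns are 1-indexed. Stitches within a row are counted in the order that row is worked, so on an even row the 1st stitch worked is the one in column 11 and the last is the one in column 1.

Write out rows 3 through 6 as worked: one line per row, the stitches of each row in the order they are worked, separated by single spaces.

Row 3: chart row 1, RS - tile across columns 1-11 and work as-is.
Row 4: chart row 2, WS - tiled (columns 1-11): K / K K K / K K K / K; work from column 11 back to 1 with K<->P swapped.
Row 5: chart row 1, RS - tile across columns 1-11 and work as-is.
Row 6: chart row 2, WS - tiled (columns 1-11): K / K K K / K K K / K; work from column 11 back to 1 with K<->P swapped.

Result:
P P O K P P O K P P O
P / P P P / P P P / P
P P O K P P O K P P O
P / P P P / P P P / P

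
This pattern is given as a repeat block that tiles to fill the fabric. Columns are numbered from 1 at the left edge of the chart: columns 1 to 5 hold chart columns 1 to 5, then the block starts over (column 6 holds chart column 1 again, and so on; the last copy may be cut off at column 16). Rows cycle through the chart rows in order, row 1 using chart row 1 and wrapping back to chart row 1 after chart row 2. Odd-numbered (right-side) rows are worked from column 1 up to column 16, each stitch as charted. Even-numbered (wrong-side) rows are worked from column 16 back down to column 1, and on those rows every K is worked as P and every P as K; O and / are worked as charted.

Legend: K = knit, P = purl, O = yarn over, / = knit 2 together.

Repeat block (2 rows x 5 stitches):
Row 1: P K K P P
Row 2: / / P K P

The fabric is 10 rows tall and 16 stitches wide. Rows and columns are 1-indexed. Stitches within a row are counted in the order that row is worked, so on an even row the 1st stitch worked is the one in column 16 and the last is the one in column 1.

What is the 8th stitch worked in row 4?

Row 4 uses chart row ((4-1) mod 2)+1 = 2. Row 4 is even, so WS.
Chart row 2 tiled across columns 1-16: / / P K P / / P K P / / P K P /
Wrong side: read the tiled row from column 16 down to 1 and exchange K with P (leave O, /).
Row 4 as worked: / K P K / / K P K / / K P K / /
Stitch 8 in working order -> P

== STITCH ==
P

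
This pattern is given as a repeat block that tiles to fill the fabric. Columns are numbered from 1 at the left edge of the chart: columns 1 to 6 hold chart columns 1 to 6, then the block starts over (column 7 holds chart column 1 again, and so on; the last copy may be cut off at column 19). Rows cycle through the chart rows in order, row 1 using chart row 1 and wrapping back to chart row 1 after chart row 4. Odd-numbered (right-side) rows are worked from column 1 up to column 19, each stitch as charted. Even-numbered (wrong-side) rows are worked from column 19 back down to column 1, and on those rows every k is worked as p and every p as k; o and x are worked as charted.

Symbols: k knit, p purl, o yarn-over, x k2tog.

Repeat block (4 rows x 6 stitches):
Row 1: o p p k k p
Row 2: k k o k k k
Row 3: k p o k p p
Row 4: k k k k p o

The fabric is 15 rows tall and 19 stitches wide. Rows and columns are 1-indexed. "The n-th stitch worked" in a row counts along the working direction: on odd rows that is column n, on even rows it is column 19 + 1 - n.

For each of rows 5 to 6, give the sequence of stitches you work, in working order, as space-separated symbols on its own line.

Row 5: chart row 1, RS - tile across columns 1-19 and work as-is.
Row 6: chart row 2, WS - tiled (columns 1-19): k k o k k k k k o k k k k k o k k k k; work from column 19 back to 1 with k<->p swapped.

Rows as worked:
o p p k k p o p p k k p o p p k k p o
p p p p o p p p p p o p p p p p o p p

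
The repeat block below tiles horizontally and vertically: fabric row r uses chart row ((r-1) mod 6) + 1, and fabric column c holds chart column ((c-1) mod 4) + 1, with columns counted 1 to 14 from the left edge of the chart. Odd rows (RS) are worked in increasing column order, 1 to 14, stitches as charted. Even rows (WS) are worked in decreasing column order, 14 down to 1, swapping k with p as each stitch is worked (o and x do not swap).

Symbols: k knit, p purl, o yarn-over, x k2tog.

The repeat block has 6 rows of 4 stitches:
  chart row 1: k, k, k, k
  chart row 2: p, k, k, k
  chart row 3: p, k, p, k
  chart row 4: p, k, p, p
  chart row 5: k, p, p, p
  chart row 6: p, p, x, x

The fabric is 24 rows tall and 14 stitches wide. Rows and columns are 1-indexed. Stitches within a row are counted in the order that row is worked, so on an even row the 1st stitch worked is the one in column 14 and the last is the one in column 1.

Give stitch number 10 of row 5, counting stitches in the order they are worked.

Row 5: (5-1) mod 6 = 4, so use chart row 5. Odd row -> RS.
Chart row 5 tiled across columns 1-14: k p p p k p p p k p p p k p
RS: work column 1 to column 14, symbols as charted — the tiled row is the row as worked.
The 10th stitch worked is p.

Stitch:
p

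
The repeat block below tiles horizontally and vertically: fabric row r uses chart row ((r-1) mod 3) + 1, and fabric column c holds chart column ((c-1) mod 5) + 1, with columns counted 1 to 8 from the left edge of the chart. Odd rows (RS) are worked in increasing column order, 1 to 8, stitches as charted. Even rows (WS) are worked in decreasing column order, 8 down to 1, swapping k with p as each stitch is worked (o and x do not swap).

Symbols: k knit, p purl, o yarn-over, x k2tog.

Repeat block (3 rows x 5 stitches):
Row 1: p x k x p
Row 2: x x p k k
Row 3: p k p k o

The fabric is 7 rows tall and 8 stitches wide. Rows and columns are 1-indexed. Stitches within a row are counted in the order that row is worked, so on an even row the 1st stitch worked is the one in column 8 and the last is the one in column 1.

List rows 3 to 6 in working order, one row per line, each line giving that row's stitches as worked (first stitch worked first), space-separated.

Row 3: chart row 3, RS - tile across columns 1-8 and work as-is.
Row 4: chart row 1, WS - tiled (columns 1-8): p x k x p p x k; work from column 8 back to 1 with k<->p swapped.
Row 5: chart row 2, RS - tile across columns 1-8 and work as-is.
Row 6: chart row 3, WS - tiled (columns 1-8): p k p k o p k p; work from column 8 back to 1 with k<->p swapped.

Result:
p k p k o p k p
p x k k x p x k
x x p k k x x p
k p k o p k p k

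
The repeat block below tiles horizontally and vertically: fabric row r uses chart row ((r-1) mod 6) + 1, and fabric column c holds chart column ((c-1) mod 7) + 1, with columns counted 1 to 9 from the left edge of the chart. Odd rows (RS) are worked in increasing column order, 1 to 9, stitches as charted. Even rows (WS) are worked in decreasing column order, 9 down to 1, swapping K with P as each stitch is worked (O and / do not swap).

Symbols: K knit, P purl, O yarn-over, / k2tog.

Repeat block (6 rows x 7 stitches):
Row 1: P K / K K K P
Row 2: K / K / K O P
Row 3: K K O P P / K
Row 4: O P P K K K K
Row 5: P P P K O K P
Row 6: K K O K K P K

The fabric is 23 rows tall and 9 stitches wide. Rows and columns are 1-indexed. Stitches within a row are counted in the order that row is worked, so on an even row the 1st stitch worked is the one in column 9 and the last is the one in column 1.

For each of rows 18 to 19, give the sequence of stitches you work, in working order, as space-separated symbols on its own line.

Row 18: chart row 6, WS - tiled (columns 1-9): K K O K K P K K K; work from column 9 back to 1 with K<->P swapped.
Row 19: chart row 1, RS - tile across columns 1-9 and work as-is.

== ROWS AS WORKED ==
P P P K P P O P P
P K / K K K P P K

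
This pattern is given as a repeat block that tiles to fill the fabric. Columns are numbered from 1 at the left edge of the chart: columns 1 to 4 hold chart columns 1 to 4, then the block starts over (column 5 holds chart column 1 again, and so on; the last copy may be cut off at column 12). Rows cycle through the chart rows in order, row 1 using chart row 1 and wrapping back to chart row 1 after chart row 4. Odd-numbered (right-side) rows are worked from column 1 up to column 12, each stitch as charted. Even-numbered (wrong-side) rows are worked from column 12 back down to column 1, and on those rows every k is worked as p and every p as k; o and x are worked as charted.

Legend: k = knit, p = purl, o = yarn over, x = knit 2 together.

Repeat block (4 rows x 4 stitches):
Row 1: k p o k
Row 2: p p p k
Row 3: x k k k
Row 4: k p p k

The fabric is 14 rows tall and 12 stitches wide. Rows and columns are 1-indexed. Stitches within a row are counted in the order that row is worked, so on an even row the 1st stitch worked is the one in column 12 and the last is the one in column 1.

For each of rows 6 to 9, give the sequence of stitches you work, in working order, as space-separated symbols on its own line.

Row 6: chart row 2, WS - tiled (columns 1-12): p p p k p p p k p p p k; work from column 12 back to 1 with k<->p swapped.
Row 7: chart row 3, RS - tile across columns 1-12 and work as-is.
Row 8: chart row 4, WS - tiled (columns 1-12): k p p k k p p k k p p k; work from column 12 back to 1 with k<->p swapped.
Row 9: chart row 1, RS - tile across columns 1-12 and work as-is.

== ROWS AS WORKED ==
p k k k p k k k p k k k
x k k k x k k k x k k k
p k k p p k k p p k k p
k p o k k p o k k p o k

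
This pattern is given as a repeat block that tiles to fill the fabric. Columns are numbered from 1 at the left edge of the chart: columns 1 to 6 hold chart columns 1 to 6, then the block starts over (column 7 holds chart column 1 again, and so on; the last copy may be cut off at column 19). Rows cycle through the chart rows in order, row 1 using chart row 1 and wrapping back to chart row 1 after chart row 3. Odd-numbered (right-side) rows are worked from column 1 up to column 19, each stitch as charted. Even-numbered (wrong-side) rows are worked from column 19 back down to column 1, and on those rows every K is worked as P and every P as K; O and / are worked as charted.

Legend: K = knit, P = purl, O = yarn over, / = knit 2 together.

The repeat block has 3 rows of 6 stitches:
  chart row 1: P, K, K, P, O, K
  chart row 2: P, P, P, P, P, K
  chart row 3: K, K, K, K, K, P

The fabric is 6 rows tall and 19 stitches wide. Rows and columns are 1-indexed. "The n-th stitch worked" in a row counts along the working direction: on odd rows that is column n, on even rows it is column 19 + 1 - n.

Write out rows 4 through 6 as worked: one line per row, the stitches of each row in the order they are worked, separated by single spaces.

Row 4: chart row 1, WS - tiled (columns 1-19): P K K P O K P K K P O K P K K P O K P; work from column 19 back to 1 with K<->P swapped.
Row 5: chart row 2, RS - tile across columns 1-19 and work as-is.
Row 6: chart row 3, WS - tiled (columns 1-19): K K K K K P K K K K K P K K K K K P K; work from column 19 back to 1 with K<->P swapped.

Rows as worked:
K P O K P P K P O K P P K P O K P P K
P P P P P K P P P P P K P P P P P K P
P K P P P P P K P P P P P K P P P P P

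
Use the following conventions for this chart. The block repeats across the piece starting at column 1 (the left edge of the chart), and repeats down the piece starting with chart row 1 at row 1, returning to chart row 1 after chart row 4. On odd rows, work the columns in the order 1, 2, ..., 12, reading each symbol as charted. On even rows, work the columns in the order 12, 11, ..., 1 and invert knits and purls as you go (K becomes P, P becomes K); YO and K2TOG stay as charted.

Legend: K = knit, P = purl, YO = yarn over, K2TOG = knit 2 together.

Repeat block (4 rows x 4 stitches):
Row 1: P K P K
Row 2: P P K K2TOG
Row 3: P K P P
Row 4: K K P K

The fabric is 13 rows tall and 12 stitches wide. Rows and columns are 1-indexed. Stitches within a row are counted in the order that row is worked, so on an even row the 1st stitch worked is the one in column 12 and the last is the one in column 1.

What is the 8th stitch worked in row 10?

Row 10 uses chart row ((10-1) mod 4)+1 = 2. Row 10 is even, so WS.
Chart row 2 tiled across columns 1-12: P P K K2TOG P P K K2TOG P P K K2TOG
WS row: flip the tiled sequence (start at column 12) and apply K<->P; YO and K2TOG stay.
Row 10 as worked: K2TOG P K K K2TOG P K K K2TOG P K K
The 8th stitch worked is K.

Stitch:
K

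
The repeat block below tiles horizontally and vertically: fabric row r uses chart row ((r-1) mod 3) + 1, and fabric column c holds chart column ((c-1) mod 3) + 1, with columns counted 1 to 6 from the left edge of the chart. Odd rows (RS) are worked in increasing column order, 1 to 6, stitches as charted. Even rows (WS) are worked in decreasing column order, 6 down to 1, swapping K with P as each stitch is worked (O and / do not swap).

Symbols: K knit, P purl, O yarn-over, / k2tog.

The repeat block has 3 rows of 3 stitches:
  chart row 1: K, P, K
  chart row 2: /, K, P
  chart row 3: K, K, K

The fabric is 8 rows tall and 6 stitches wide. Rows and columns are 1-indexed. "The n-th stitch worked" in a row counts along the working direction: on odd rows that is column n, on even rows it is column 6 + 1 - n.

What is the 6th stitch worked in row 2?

Row 2 uses chart row ((2-1) mod 3)+1 = 2. Row 2 is even, so WS.
Chart row 2 tiled across columns 1-6: / K P / K P
WS row: flip the tiled sequence (start at column 6) and apply K<->P; O and / stay.
Row 2 as worked: K P / K P /
Stitch 6 in working order -> /

Result:
/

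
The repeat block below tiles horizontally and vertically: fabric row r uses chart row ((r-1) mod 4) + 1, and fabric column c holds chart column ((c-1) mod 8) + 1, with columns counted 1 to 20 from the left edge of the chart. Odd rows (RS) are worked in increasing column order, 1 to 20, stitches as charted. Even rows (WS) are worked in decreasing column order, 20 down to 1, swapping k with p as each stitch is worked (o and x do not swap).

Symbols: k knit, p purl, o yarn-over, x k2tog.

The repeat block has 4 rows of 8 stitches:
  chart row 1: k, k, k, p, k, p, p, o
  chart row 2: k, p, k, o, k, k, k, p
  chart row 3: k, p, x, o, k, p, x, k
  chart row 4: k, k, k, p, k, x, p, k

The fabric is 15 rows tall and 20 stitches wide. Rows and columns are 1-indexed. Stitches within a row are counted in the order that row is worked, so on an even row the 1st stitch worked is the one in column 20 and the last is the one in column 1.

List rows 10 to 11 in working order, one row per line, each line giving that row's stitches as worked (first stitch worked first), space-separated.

Row 10: chart row 2, WS - tiled (columns 1-20): k p k o k k k p k p k o k k k p k p k o; work from column 20 back to 1 with k<->p swapped.
Row 11: chart row 3, RS - tile across columns 1-20 and work as-is.

== ROWS AS WORKED ==
o p k p k p p p o p k p k p p p o p k p
k p x o k p x k k p x o k p x k k p x o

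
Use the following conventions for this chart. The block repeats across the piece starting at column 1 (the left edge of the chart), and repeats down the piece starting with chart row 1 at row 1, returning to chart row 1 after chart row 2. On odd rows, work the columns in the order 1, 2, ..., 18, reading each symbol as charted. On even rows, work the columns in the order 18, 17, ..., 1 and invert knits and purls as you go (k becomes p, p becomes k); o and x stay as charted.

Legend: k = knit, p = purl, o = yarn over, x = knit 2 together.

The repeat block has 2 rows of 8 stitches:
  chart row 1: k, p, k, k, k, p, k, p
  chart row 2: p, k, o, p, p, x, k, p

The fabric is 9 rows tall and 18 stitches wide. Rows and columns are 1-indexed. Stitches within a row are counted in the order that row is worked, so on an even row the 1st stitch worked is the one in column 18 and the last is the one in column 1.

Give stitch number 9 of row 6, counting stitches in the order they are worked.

Result:
p

Derivation:
Row 6 uses chart row ((6-1) mod 2)+1 = 2. Row 6 is even, so WS.
Chart row 2 tiled across columns 1-18: p k o p p x k p p k o p p x k p p k
WS: work from column 18 back to column 1 (reverse the tiled row), swapping k<->p (o and x unchanged).
Row 6 as worked: p k k p x k k o p k k p x k k o p k
The 9th stitch worked is p.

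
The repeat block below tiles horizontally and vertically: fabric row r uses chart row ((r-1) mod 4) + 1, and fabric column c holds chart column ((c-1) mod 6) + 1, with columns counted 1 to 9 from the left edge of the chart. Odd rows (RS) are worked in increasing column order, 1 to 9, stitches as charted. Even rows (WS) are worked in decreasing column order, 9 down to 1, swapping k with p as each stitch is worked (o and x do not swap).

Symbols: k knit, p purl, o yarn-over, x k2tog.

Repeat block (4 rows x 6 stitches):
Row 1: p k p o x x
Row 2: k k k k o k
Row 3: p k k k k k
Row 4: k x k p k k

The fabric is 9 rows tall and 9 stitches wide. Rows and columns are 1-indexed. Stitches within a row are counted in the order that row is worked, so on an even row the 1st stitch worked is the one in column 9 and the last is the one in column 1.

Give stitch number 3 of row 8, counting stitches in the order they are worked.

Row 8 uses chart row ((8-1) mod 4)+1 = 4. Row 8 is even, so WS.
Chart row 4 tiled across columns 1-9: k x k p k k k x k
WS: work from column 9 back to column 1 (reverse the tiled row), swapping k<->p (o and x unchanged).
Row 8 as worked: p x p p p k p x p
Counting 3 along the worked row gives p.

== STITCH ==
p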